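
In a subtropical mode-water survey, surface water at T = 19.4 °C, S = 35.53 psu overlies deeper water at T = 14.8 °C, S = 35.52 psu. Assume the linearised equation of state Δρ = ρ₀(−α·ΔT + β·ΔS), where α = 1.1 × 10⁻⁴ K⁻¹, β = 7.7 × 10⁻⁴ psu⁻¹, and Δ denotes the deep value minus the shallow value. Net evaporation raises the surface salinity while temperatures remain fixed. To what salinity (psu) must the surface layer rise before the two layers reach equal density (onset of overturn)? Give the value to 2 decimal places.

Neutral buoyancy requires −α(T_deep − T_surf) + β(S_deep − S_surf′) = 0.
S_surf′ = S_deep − (α/β)·ΔT = 35.52 − (1.1 × 10⁻⁴/7.7 × 10⁻⁴)·(-4.6) = 36.1771 psu.
Increase required: 36.1771 − 35.53 = 0.6471 psu.

36.18 psu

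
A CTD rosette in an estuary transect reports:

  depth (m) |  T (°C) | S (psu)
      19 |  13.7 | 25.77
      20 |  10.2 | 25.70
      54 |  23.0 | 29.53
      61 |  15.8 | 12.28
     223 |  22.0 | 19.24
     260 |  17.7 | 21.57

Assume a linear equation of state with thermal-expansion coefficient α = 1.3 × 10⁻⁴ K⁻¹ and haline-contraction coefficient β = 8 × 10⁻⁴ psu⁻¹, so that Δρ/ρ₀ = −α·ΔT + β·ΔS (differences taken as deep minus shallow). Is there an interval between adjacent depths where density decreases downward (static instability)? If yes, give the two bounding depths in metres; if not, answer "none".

54–61 m

Evaluate Δρ/ρ₀ = −αΔT + βΔS across each adjacent pair:
  19–20 m: −αΔT+βΔS = −(1.3 × 10⁻⁴)(-3.5)+(8 × 10⁻⁴)(-0.07) = 4.0 × 10⁻⁴ → stable
  20–54 m: −αΔT+βΔS = −(1.3 × 10⁻⁴)(+12.8)+(8 × 10⁻⁴)(+3.83) = 1.4 × 10⁻³ → stable
  54–61 m: −αΔT+βΔS = −(1.3 × 10⁻⁴)(-7.2)+(8 × 10⁻⁴)(-17.25) = -0.013 → UNSTABLE
  61–223 m: −αΔT+βΔS = −(1.3 × 10⁻⁴)(+6.2)+(8 × 10⁻⁴)(+6.96) = 4.8 × 10⁻³ → stable
  223–260 m: −αΔT+βΔS = −(1.3 × 10⁻⁴)(-4.3)+(8 × 10⁻⁴)(+2.33) = 2.4 × 10⁻³ → stable
The 54–61 m interval has Δρ < 0: lighter water underlies denser water.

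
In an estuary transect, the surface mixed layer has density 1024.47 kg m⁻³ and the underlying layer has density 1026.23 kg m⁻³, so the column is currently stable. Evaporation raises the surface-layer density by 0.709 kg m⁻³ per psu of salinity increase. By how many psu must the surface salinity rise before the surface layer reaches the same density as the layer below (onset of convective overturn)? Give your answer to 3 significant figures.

2.48 psu

Density deficit of the surface layer: 1026.23 − 1024.47 = 1.76 kg m⁻³.
Required change = 1.76 / 0.709 = 2.48 psu.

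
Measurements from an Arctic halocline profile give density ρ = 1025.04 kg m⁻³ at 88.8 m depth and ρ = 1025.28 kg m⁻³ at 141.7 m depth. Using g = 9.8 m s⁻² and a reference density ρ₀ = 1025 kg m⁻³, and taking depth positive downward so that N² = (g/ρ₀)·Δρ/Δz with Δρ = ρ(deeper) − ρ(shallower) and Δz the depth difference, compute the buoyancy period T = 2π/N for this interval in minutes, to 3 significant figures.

15.9 min

Δρ = 1025.28 − 1025.04 = 0.24 kg m⁻³ over Δz = 141.7 − 88.8 = 52.9 m.
N² = (9.8/1025) × (0.24/52.9) = 4.3377 × 10⁻⁵ s⁻².
N = √(4.3377 × 10⁻⁵) = 6.5861 × 10⁻³ rad s⁻¹, so T = 2π/N = 954.01 s = 15.900 min ≈ 15.9 min.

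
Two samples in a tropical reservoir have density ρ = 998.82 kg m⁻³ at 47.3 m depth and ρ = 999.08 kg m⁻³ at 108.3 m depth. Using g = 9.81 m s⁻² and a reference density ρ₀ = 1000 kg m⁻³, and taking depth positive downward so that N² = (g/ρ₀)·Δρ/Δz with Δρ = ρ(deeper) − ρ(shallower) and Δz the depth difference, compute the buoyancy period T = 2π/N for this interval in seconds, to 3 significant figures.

972 s

Δρ = 999.08 − 998.82 = 0.26 kg m⁻³ over Δz = 108.3 − 47.3 = 61 m.
N² = (9.81/1000) × (0.26/61) = 4.1813 × 10⁻⁵ s⁻².
N = √(4.1813 × 10⁻⁵) = 6.4663 × 10⁻³ rad s⁻¹, so T = 2π/N = 971.68 s ≈ 972 s.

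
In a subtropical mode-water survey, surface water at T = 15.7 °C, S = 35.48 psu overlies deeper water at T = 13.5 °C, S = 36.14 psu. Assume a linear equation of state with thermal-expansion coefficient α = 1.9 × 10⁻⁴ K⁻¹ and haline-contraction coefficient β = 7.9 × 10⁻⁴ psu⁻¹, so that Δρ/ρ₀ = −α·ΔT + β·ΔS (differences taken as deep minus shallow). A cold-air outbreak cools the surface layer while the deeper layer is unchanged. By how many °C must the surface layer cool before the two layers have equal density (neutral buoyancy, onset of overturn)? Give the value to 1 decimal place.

Neutral buoyancy requires Δρ = 0, i.e. −α(T_deep − T_surf′) + β(S_deep − S_surf) = 0.
T_surf′ = T_deep − (β/α)·ΔS = 13.5 − (7.9 × 10⁻⁴/1.9 × 10⁻⁴)·(+0.66) = 10.756 °C.
Cooling required: 15.7 − (10.756) = 4.944 °C.

4.9 °C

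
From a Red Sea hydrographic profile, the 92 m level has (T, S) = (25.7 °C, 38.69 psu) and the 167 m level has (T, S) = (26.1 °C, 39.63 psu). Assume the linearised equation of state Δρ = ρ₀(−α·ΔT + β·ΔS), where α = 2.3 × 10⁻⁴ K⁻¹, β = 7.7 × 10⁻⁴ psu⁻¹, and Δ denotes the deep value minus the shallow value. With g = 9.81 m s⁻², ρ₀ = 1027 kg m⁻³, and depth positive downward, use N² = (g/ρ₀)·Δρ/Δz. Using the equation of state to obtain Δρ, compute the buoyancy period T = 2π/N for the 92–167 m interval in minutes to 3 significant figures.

11.5 min

ΔT = +0.4 K, ΔS = +0.94 psu (deep − shallow).
Δρ/ρ₀ = −αΔT + βΔS = -9.20 × 10⁻⁵ + 7.238 × 10⁻⁴ = 6.318 × 10⁻⁴, so Δρ ≈ 0.6489 kg m⁻³.
N² = (g/ρ₀)·Δρ/Δz = g·(Δρ/ρ₀)/Δz = 9.81 × 6.318 × 10⁻⁴ / 75 = 8.2639 × 10⁻⁵ s⁻².
N = √(8.2639 × 10⁻⁵) = 9.0906 × 10⁻³ rad s⁻¹ → T = 2π/N = 691.17 s = 11.519 min ≈ 11.5 min.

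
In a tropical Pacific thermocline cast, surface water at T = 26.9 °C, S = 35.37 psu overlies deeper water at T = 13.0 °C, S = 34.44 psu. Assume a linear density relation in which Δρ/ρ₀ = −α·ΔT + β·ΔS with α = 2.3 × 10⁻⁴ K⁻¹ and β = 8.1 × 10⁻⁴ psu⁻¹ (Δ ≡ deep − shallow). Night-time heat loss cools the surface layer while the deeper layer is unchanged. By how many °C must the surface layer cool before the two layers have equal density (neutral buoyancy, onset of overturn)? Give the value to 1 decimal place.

Neutral buoyancy requires Δρ = 0, i.e. −α(T_deep − T_surf′) + β(S_deep − S_surf) = 0.
T_surf′ = T_deep − (β/α)·ΔS = 13.0 − (8.1 × 10⁻⁴/2.3 × 10⁻⁴)·(-0.93) = 16.275 °C.
Cooling required: 26.9 − (16.275) = 10.625 °C.

10.6 °C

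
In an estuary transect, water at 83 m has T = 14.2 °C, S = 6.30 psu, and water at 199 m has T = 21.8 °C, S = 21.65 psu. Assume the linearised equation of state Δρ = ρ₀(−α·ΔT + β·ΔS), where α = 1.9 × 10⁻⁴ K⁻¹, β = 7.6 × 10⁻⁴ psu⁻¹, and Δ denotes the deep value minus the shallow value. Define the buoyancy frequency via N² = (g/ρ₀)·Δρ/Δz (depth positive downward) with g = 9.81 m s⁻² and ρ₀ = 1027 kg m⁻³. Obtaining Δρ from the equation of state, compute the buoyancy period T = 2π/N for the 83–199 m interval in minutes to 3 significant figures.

3.56 min

ΔT = +7.6 K, ΔS = +15.35 psu (deep − shallow).
Δρ/ρ₀ = −αΔT + βΔS = -1.444 × 10⁻³ + 0.011666 = 0.010222, so Δρ ≈ 10.50 kg m⁻³.
N² = (g/ρ₀)·Δρ/Δz = g·(Δρ/ρ₀)/Δz = 9.81 × 0.010222 / 116 = 8.6446 × 10⁻⁴ s⁻².
N = √(8.6446 × 10⁻⁴) = 0.029402 rad s⁻¹ → T = 2π/N = 213.70 s = 3.5617 min ≈ 3.56 min.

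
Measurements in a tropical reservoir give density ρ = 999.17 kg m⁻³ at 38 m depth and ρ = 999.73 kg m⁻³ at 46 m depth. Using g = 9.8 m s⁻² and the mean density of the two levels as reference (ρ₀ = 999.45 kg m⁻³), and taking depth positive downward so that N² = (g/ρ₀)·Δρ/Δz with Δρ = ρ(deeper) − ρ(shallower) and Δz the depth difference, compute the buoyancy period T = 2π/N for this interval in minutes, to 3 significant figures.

4.00 min

Δρ = 999.73 − 999.17 = 0.56 kg m⁻³ over Δz = 46 − 38 = 8 m.
N² = (9.8/999.45) × (0.56/8) = 6.8638 × 10⁻⁴ s⁻².
N = √(6.8638 × 10⁻⁴) = 0.026199 rad s⁻¹, so T = 2π/N = 239.83 s = 3.9972 min ≈ 4.00 min.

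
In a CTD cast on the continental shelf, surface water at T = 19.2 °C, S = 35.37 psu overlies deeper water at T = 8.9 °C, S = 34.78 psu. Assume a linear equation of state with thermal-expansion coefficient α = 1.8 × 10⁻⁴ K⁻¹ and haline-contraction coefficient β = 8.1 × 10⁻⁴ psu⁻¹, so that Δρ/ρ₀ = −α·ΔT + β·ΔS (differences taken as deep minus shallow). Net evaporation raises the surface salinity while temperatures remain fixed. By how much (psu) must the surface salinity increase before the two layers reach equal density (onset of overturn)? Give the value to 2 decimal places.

Neutral buoyancy requires −α(T_deep − T_surf) + β(S_deep − S_surf′) = 0.
S_surf′ = S_deep − (α/β)·ΔT = 34.78 − (1.8 × 10⁻⁴/8.1 × 10⁻⁴)·(-10.3) = 37.0689 psu.
Increase required: 37.0689 − 35.37 = 1.6989 psu.

1.70 psu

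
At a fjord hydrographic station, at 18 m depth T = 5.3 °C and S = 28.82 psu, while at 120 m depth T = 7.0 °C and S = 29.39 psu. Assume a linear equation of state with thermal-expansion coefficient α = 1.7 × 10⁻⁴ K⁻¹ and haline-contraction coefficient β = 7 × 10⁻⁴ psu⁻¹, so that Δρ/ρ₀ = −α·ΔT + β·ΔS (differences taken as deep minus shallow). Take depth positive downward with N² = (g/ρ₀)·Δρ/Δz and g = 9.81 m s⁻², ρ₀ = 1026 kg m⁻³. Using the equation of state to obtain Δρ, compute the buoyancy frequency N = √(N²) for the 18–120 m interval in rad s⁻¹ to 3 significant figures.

ΔT = +1.7 K, ΔS = +0.57 psu (deep − shallow).
Δρ/ρ₀ = −αΔT + βΔS = -2.89 × 10⁻⁴ + 3.99 × 10⁻⁴ = 1.10 × 10⁻⁴, so Δρ ≈ 0.1129 kg m⁻³.
N² = (g/ρ₀)·Δρ/Δz = g·(Δρ/ρ₀)/Δz = 9.81 × 1.10 × 10⁻⁴ / 102 = 1.0579 × 10⁻⁵ s⁻².
N = √(1.0579 × 10⁻⁵) = 3.2525 × 10⁻³ rad s⁻¹ ≈ 3.25 × 10⁻³ rad s⁻¹.

3.25 × 10⁻³ rad s⁻¹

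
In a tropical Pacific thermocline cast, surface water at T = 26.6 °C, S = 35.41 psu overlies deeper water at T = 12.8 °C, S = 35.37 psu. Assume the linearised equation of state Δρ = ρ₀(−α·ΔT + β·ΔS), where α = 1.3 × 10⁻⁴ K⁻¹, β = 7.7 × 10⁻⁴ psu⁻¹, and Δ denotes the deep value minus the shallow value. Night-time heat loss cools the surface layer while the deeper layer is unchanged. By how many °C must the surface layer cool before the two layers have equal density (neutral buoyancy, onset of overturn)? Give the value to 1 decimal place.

13.6 °C

Neutral buoyancy requires Δρ = 0, i.e. −α(T_deep − T_surf′) + β(S_deep − S_surf) = 0.
T_surf′ = T_deep − (β/α)·ΔS = 12.8 − (7.7 × 10⁻⁴/1.3 × 10⁻⁴)·(-0.04) = 13.037 °C.
Cooling required: 26.6 − (13.037) = 13.563 °C.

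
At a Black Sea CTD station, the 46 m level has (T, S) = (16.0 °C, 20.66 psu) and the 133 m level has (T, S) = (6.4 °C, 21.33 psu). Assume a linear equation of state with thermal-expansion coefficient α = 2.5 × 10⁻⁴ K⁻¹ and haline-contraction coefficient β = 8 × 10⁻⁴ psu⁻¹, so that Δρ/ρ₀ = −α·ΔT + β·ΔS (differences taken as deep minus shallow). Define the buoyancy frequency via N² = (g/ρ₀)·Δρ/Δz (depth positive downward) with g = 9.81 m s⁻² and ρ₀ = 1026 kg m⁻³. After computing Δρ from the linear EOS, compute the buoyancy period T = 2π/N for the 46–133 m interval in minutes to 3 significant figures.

ΔT = -9.6 K, ΔS = +0.67 psu (deep − shallow).
Δρ/ρ₀ = −αΔT + βΔS = 2.40 × 10⁻³ + 5.36 × 10⁻⁴ = 2.936 × 10⁻³, so Δρ ≈ 3.012 kg m⁻³.
N² = (g/ρ₀)·Δρ/Δz = g·(Δρ/ρ₀)/Δz = 9.81 × 2.936 × 10⁻³ / 87 = 3.3106 × 10⁻⁴ s⁻².
N = √(3.3106 × 10⁻⁴) = 0.018195 rad s⁻¹ → T = 2π/N = 345.32 s = 5.7553 min ≈ 5.76 min.

5.76 min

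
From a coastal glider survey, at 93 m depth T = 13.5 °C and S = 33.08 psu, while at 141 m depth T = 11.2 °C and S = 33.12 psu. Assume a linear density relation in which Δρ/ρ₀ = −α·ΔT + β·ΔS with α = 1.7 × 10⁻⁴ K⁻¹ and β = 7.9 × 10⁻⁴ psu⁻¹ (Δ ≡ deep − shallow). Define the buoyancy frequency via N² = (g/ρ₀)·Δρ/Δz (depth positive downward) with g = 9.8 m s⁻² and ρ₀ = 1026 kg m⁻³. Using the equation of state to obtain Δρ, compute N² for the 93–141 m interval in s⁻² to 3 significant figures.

ΔT = -2.3 K, ΔS = +0.04 psu (deep − shallow).
Δρ/ρ₀ = −αΔT + βΔS = 3.91 × 10⁻⁴ + 3.16 × 10⁻⁵ = 4.226 × 10⁻⁴, so Δρ ≈ 0.4336 kg m⁻³.
N² = (g/ρ₀)·Δρ/Δz = g·(Δρ/ρ₀)/Δz = 9.8 × 4.226 × 10⁻⁴ / 48 = 8.6281 × 10⁻⁵ s⁻² ≈ 8.63 × 10⁻⁵ s⁻².

8.63 × 10⁻⁵ s⁻²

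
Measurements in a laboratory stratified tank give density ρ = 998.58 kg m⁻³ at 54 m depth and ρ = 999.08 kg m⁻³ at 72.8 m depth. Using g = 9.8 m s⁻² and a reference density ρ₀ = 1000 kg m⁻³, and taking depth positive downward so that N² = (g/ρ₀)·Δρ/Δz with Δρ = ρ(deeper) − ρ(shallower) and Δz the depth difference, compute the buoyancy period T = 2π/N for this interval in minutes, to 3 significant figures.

6.49 min

Δρ = 999.08 − 998.58 = 0.50 kg m⁻³ over Δz = 72.8 − 54 = 18.8 m.
N² = (9.8/1000) × (0.50/18.8) = 2.6064 × 10⁻⁴ s⁻².
N = √(2.6064 × 10⁻⁴) = 0.016144 rad s⁻¹, so T = 2π/N = 389.20 s = 6.4867 min ≈ 6.49 min.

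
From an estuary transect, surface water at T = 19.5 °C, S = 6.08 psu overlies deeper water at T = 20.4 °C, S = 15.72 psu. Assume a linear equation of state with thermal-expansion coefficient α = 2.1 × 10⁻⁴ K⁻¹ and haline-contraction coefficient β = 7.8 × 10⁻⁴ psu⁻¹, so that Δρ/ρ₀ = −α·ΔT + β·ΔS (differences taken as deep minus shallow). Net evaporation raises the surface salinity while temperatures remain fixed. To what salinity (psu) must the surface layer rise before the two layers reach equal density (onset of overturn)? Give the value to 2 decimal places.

Neutral buoyancy requires −α(T_deep − T_surf) + β(S_deep − S_surf′) = 0.
S_surf′ = S_deep − (α/β)·ΔT = 15.72 − (2.1 × 10⁻⁴/7.8 × 10⁻⁴)·(+0.9) = 15.4777 psu.
Increase required: 15.4777 − 6.08 = 9.3977 psu.

15.48 psu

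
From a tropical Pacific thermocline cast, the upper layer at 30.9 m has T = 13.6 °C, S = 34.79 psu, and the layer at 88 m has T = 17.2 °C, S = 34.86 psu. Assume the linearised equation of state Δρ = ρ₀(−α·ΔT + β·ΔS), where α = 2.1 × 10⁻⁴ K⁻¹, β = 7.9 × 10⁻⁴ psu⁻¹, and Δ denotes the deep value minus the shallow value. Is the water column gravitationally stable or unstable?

unstable

ΔT = 17.2 − 13.6 = +3.6 K and ΔS = 34.86 − 34.79 = +0.07 psu (deep − shallow).
−αΔT = -7.56 × 10⁻⁴; βΔS = 5.53 × 10⁻⁵; sum Δρ/ρ₀ = -7.007 × 10⁻⁴.
Δρ/ρ₀ < 0, so Δρ < 0: deeper water is lighter → statically unstable; the column would overturn.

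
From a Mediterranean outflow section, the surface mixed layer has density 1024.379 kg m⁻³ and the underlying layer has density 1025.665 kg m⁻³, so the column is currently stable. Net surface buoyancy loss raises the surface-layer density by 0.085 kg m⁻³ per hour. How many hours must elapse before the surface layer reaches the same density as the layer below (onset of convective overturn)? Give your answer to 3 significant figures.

15.1 hours

Density deficit of the surface layer: 1025.665 − 1024.379 = 1.286 kg m⁻³.
Required change = 1.286 / 0.085 = 15.1 hours.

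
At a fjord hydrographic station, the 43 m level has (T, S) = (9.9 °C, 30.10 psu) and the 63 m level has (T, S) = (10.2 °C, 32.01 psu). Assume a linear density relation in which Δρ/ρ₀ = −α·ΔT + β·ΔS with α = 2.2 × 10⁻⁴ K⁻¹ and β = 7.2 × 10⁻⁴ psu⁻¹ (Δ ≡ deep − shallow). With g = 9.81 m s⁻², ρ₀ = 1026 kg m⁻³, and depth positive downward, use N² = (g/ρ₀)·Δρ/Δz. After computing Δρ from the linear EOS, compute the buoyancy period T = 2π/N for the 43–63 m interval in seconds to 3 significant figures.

248 s

ΔT = +0.3 K, ΔS = +1.91 psu (deep − shallow).
Δρ/ρ₀ = −αΔT + βΔS = -6.60 × 10⁻⁵ + 1.3752 × 10⁻³ = 1.3092 × 10⁻³, so Δρ ≈ 1.343 kg m⁻³.
N² = (g/ρ₀)·Δρ/Δz = g·(Δρ/ρ₀)/Δz = 9.81 × 1.3092 × 10⁻³ / 20 = 6.4216 × 10⁻⁴ s⁻².
N = √(6.4216 × 10⁻⁴) = 0.025341 rad s⁻¹ → T = 2π/N = 247.95 s ≈ 248 s.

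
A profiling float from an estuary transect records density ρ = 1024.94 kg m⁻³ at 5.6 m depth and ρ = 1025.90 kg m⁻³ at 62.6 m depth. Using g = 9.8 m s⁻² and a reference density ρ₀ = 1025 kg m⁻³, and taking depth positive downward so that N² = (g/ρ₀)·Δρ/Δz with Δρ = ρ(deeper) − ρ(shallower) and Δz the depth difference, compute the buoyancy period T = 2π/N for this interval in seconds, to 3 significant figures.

Δρ = 1025.90 − 1024.94 = 0.96 kg m⁻³ over Δz = 62.6 − 5.6 = 57 m.
N² = (9.8/1025) × (0.96/57) = 1.6103 × 10⁻⁴ s⁻².
N = √(1.6103 × 10⁻⁴) = 0.012690 rad s⁻¹, so T = 2π/N = 495.13 s ≈ 495 s.

495 s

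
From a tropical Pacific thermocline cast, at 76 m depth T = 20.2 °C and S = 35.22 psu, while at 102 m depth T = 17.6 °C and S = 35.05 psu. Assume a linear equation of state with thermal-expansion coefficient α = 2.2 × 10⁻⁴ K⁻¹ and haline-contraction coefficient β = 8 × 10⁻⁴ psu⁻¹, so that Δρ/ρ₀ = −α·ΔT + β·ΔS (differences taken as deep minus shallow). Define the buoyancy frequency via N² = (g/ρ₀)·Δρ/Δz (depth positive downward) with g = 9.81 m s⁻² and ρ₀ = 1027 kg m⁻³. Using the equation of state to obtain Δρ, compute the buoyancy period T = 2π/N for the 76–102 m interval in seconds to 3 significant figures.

ΔT = -2.6 K, ΔS = -0.17 psu (deep − shallow).
Δρ/ρ₀ = −αΔT + βΔS = 5.72 × 10⁻⁴ − 1.36 × 10⁻⁴ = 4.36 × 10⁻⁴, so Δρ ≈ 0.4478 kg m⁻³.
N² = (g/ρ₀)·Δρ/Δz = g·(Δρ/ρ₀)/Δz = 9.81 × 4.36 × 10⁻⁴ / 26 = 1.6451 × 10⁻⁴ s⁻².
N = √(1.6451 × 10⁻⁴) = 0.012826 rad s⁻¹ → T = 2π/N = 489.88 s ≈ 490 s.

490 s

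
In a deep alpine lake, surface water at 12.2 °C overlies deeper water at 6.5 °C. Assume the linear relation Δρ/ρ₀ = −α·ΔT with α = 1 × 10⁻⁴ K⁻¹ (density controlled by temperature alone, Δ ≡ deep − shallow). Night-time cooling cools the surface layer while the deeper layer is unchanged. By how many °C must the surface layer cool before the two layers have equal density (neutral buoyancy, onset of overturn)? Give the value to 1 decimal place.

5.7 °C

With temperature the only control, equal density requires T_surf′ = T_deep.
T_surf′ = 6.5 °C.
Cooling required: 12.2 − 6.5 = 5.7 °C.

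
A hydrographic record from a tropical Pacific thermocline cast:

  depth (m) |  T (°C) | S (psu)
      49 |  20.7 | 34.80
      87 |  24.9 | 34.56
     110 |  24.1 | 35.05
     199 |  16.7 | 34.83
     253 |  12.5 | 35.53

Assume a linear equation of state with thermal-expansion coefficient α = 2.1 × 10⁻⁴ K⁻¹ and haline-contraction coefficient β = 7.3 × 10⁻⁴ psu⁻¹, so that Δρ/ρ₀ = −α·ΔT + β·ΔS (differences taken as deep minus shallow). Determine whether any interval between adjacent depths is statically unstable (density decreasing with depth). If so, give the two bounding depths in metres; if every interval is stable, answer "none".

49–87 m

Evaluate Δρ/ρ₀ = −αΔT + βΔS across each adjacent pair:
  49–87 m: −αΔT+βΔS = −(2.1 × 10⁻⁴)(+4.2)+(7.3 × 10⁻⁴)(-0.24) = -1.1 × 10⁻³ → UNSTABLE
  87–110 m: −αΔT+βΔS = −(2.1 × 10⁻⁴)(-0.8)+(7.3 × 10⁻⁴)(+0.49) = 5.3 × 10⁻⁴ → stable
  110–199 m: −αΔT+βΔS = −(2.1 × 10⁻⁴)(-7.4)+(7.3 × 10⁻⁴)(-0.22) = 1.4 × 10⁻³ → stable
  199–253 m: −αΔT+βΔS = −(2.1 × 10⁻⁴)(-4.2)+(7.3 × 10⁻⁴)(+0.70) = 1.4 × 10⁻³ → stable
The 49–87 m interval has Δρ < 0: lighter water underlies denser water.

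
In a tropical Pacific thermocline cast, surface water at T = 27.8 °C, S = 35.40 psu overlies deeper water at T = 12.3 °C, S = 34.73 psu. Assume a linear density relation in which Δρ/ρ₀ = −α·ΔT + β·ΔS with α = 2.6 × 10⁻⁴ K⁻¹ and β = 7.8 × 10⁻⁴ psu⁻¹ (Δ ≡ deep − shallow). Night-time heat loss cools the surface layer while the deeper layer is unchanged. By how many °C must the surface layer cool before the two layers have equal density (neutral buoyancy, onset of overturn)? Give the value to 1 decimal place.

13.5 °C

Neutral buoyancy requires Δρ = 0, i.e. −α(T_deep − T_surf′) + β(S_deep − S_surf) = 0.
T_surf′ = T_deep − (β/α)·ΔS = 12.3 − (7.8 × 10⁻⁴/2.6 × 10⁻⁴)·(-0.67) = 14.310 °C.
Cooling required: 27.8 − (14.310) = 13.490 °C.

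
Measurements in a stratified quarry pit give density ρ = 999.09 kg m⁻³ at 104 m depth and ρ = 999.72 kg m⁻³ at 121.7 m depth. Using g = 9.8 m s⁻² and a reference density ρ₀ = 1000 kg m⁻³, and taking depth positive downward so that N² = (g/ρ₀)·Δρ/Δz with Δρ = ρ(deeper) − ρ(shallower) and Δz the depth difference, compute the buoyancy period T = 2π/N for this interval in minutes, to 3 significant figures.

Δρ = 999.72 − 999.09 = 0.63 kg m⁻³ over Δz = 121.7 − 104 = 17.7 m.
N² = (9.8/1000) × (0.63/17.7) = 3.4881 × 10⁻⁴ s⁻².
N = √(3.4881 × 10⁻⁴) = 0.018676 rad s⁻¹, so T = 2π/N = 336.43 s = 5.6072 min ≈ 5.61 min.

5.61 min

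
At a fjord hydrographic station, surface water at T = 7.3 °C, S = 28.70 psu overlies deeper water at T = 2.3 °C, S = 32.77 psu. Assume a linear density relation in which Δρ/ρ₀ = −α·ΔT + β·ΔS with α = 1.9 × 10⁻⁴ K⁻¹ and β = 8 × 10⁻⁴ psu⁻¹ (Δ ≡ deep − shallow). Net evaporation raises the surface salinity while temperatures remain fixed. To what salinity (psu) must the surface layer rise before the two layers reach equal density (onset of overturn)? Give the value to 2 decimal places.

Neutral buoyancy requires −α(T_deep − T_surf) + β(S_deep − S_surf′) = 0.
S_surf′ = S_deep − (α/β)·ΔT = 32.77 − (1.9 × 10⁻⁴/8 × 10⁻⁴)·(-5.0) = 33.9575 psu.
Increase required: 33.9575 − 28.70 = 5.2575 psu.

33.96 psu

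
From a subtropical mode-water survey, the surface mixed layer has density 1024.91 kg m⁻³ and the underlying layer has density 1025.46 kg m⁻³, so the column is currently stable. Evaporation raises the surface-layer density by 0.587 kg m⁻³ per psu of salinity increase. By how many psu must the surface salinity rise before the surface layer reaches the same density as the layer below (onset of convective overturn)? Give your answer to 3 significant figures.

Density deficit of the surface layer: 1025.46 − 1024.91 = 0.55 kg m⁻³.
Required change = 0.55 / 0.587 = 0.937 psu.

0.937 psu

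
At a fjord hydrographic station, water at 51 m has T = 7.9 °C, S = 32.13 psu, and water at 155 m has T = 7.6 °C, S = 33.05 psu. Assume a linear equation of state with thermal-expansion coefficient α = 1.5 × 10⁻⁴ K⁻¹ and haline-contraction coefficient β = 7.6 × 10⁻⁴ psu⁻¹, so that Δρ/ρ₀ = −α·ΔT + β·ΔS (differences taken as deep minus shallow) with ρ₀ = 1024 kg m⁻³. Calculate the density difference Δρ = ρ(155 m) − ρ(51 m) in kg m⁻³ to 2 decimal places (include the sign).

ΔT = -0.3 K, ΔS = +0.92 psu (deep − shallow).
Δρ/ρ₀ = −(1.5 × 10⁻⁴)(-0.3) + (7.6 × 10⁻⁴)(+0.92) = 7.442 × 10⁻⁴.
Δρ = 1024 × (7.442 × 10⁻⁴) = +0.76 kg m⁻³.
Positive Δρ: denser below, stable.

+0.76 kg m⁻³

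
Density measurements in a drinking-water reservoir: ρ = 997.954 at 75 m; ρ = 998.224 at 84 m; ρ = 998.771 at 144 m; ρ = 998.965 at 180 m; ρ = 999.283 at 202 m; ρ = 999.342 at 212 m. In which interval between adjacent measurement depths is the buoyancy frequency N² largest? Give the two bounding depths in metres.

Compute the density gradient over each adjacent pair:
  75–84 m: Δρ/Δz = 0.270/9 = 0.030 kg m⁻⁴
  84–144 m: Δρ/Δz = 0.547/60 = 9.1 × 10⁻³ kg m⁻⁴
  144–180 m: Δρ/Δz = 0.194/36 = 5.4 × 10⁻³ kg m⁻⁴
  180–202 m: Δρ/Δz = 0.318/22 = 0.014 kg m⁻⁴
  202–212 m: Δρ/Δz = 0.059/10 = 5.9 × 10⁻³ kg m⁻⁴
The largest gradient is in the 75–84 m interval — the pycnocline.

75–84 m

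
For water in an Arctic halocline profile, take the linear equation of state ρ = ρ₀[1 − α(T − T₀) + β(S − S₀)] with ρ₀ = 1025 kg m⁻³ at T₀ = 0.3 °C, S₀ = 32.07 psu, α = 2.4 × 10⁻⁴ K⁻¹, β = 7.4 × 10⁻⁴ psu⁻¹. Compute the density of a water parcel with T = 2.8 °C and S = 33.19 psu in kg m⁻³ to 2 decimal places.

T − T₀ = +2.5 K, S − S₀ = +1.12 psu.
Bracket = 1 − α·(+2.5) + β·(+1.12) = 1 + (2.288 × 10⁻⁴) = 1.0002288.
ρ = 1025 × 1.0002288 = 1025.23 kg m⁻³.

1025.23 kg m⁻³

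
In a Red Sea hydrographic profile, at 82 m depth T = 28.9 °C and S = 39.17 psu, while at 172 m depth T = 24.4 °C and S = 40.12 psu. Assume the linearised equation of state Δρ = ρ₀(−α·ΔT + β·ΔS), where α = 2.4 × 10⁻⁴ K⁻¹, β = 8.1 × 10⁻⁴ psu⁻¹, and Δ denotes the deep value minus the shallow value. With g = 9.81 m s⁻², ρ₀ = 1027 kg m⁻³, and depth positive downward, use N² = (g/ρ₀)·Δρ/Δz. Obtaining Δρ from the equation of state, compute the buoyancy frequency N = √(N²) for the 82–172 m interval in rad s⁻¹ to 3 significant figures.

ΔT = -4.5 K, ΔS = +0.95 psu (deep − shallow).
Δρ/ρ₀ = −αΔT + βΔS = 1.08 × 10⁻³ + 7.695 × 10⁻⁴ = 1.8495 × 10⁻³, so Δρ ≈ 1.899 kg m⁻³.
N² = (g/ρ₀)·Δρ/Δz = g·(Δρ/ρ₀)/Δz = 9.81 × 1.8495 × 10⁻³ / 90 = 2.0160 × 10⁻⁴ s⁻².
N = √(2.0160 × 10⁻⁴) = 0.014199 rad s⁻¹ ≈ 0.0142 rad s⁻¹.

0.0142 rad s⁻¹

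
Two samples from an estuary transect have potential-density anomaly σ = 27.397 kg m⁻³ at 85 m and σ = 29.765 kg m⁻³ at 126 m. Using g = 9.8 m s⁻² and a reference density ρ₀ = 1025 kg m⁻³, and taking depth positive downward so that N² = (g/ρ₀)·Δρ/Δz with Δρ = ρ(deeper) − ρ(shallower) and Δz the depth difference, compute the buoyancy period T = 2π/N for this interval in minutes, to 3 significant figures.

4.46 min

Δρ = 1029.765 − 1027.397 = 2.368 kg m⁻³ over Δz = 126 − 85 = 41 m.
N² = (9.8/1025) × (2.368/41) = 5.5220 × 10⁻⁴ s⁻².
N = √(5.5220 × 10⁻⁴) = 0.023499 rad s⁻¹, so T = 2π/N = 267.38 s = 4.4563 min ≈ 4.46 min.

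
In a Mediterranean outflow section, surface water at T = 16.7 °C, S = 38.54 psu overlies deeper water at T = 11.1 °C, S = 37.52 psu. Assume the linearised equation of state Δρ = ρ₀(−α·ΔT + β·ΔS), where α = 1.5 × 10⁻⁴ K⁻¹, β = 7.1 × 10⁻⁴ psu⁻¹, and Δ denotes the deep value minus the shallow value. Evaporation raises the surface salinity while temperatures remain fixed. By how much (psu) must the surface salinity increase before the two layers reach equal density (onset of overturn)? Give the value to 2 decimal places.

Neutral buoyancy requires −α(T_deep − T_surf) + β(S_deep − S_surf′) = 0.
S_surf′ = S_deep − (α/β)·ΔT = 37.52 − (1.5 × 10⁻⁴/7.1 × 10⁻⁴)·(-5.6) = 38.7031 psu.
Increase required: 38.7031 − 38.54 = 0.1631 psu.

0.16 psu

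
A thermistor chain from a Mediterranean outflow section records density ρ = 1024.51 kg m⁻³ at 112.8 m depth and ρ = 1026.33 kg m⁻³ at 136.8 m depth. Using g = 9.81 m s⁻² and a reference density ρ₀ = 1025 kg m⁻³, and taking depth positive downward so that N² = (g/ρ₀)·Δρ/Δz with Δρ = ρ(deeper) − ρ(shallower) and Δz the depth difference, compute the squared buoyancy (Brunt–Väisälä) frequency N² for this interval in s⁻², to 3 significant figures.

Δρ = 1026.33 − 1024.51 = 1.82 kg m⁻³ over Δz = 136.8 − 112.8 = 24 m.
N² = (9.81/1025) × (1.82/24) = 7.2578 × 10⁻⁴ s⁻² ≈ 7.26 × 10⁻⁴ s⁻².

7.26 × 10⁻⁴ s⁻²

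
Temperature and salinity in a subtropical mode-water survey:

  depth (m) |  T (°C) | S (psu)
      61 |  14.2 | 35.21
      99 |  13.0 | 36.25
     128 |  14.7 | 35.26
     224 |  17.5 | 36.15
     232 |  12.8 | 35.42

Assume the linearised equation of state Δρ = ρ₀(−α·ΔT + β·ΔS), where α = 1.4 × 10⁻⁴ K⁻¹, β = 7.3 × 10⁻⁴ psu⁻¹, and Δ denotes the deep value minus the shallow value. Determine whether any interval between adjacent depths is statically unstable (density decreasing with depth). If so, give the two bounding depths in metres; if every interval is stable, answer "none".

Evaluate Δρ/ρ₀ = −αΔT + βΔS across each adjacent pair:
  61–99 m: −αΔT+βΔS = −(1.4 × 10⁻⁴)(-1.2)+(7.3 × 10⁻⁴)(+1.04) = 9.3 × 10⁻⁴ → stable
  99–128 m: −αΔT+βΔS = −(1.4 × 10⁻⁴)(+1.7)+(7.3 × 10⁻⁴)(-0.99) = -9.6 × 10⁻⁴ → UNSTABLE
  128–224 m: −αΔT+βΔS = −(1.4 × 10⁻⁴)(+2.8)+(7.3 × 10⁻⁴)(+0.89) = 2.6 × 10⁻⁴ → stable
  224–232 m: −αΔT+βΔS = −(1.4 × 10⁻⁴)(-4.7)+(7.3 × 10⁻⁴)(-0.73) = 1.3 × 10⁻⁴ → stable
The 99–128 m interval has Δρ < 0: lighter water underlies denser water.

99–128 m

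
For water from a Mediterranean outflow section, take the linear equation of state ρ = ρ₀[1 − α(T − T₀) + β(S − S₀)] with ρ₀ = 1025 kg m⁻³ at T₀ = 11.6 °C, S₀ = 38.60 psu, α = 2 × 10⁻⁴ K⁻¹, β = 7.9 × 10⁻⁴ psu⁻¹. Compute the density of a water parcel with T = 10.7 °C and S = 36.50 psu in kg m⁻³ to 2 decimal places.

1023.48 kg m⁻³

T − T₀ = -0.9 K, S − S₀ = -2.10 psu.
Bracket = 1 − α·(-0.9) + β·(-2.10) = 1 + (-1.479 × 10⁻³) = 0.9985210.
ρ = 1025 × 0.9985210 = 1023.48 kg m⁻³.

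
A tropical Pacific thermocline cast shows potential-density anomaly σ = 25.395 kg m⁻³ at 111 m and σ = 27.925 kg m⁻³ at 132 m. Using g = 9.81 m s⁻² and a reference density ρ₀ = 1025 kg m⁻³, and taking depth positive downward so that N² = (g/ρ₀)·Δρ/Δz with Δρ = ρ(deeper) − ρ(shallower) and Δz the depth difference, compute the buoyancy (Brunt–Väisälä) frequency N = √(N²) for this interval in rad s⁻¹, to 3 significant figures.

Δρ = 1027.925 − 1025.395 = 2.530 kg m⁻³ over Δz = 132 − 111 = 21 m.
N² = (9.81/1025) × (2.530/21) = 1.1530 × 10⁻³ s⁻².
N = √(1.1530 × 10⁻³) = 0.033956 rad s⁻¹ ≈ 0.0340 rad s⁻¹.

0.0340 rad s⁻¹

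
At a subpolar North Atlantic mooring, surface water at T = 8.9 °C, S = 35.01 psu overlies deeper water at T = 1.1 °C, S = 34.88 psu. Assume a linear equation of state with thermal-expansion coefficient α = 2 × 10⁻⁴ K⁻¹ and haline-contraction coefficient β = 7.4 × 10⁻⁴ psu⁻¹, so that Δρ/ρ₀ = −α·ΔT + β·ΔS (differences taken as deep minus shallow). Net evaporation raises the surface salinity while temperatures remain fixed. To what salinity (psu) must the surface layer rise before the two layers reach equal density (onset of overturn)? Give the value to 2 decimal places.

36.99 psu

Neutral buoyancy requires −α(T_deep − T_surf) + β(S_deep − S_surf′) = 0.
S_surf′ = S_deep − (α/β)·ΔT = 34.88 − (2 × 10⁻⁴/7.4 × 10⁻⁴)·(-7.8) = 36.9881 psu.
Increase required: 36.9881 − 35.01 = 1.9781 psu.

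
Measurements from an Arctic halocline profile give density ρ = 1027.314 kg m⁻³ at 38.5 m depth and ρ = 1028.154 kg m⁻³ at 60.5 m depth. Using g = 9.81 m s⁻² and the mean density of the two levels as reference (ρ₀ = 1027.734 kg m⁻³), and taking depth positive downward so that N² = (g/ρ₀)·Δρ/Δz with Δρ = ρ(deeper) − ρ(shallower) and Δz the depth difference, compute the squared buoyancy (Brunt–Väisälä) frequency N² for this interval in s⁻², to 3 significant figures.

3.64 × 10⁻⁴ s⁻²

Δρ = 1028.154 − 1027.314 = 0.840 kg m⁻³ over Δz = 60.5 − 38.5 = 22 m.
N² = (9.81/1027.734) × (0.840/22) = 3.6446 × 10⁻⁴ s⁻² ≈ 3.64 × 10⁻⁴ s⁻².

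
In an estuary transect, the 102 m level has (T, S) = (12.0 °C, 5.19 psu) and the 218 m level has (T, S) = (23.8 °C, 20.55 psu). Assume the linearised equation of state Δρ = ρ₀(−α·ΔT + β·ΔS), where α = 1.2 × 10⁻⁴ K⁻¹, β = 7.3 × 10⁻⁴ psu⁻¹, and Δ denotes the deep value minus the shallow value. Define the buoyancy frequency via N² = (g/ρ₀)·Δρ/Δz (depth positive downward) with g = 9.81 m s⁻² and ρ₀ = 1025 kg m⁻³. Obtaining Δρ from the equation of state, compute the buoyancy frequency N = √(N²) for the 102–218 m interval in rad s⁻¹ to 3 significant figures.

ΔT = +11.8 K, ΔS = +15.36 psu (deep − shallow).
Δρ/ρ₀ = −αΔT + βΔS = -1.416 × 10⁻³ + 0.0112128 = 9.7968 × 10⁻³, so Δρ ≈ 10.04 kg m⁻³.
N² = (g/ρ₀)·Δρ/Δz = g·(Δρ/ρ₀)/Δz = 9.81 × 9.7968 × 10⁻³ / 116 = 8.2851 × 10⁻⁴ s⁻².
N = √(8.2851 × 10⁻⁴) = 0.028784 rad s⁻¹ ≈ 0.0288 rad s⁻¹.

0.0288 rad s⁻¹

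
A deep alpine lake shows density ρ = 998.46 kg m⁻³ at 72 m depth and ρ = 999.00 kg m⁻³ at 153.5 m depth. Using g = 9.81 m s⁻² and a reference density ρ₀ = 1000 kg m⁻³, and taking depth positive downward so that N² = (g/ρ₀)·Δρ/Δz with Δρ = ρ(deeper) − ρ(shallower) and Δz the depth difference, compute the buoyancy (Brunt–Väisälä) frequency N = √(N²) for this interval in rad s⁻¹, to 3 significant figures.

Δρ = 999.00 − 998.46 = 0.54 kg m⁻³ over Δz = 153.5 − 72 = 81.5 m.
N² = (9.81/1000) × (0.54/81.5) = 6.4999 × 10⁻⁵ s⁻².
N = √(6.4999 × 10⁻⁵) = 8.0622 × 10⁻³ rad s⁻¹ ≈ 8.06 × 10⁻³ rad s⁻¹.
Since Δρ > 0 the layer is stably stratified.

8.06 × 10⁻³ rad s⁻¹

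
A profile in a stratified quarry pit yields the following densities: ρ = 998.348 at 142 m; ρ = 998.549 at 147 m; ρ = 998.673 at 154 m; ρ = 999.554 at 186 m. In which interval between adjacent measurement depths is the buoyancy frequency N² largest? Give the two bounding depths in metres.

Compute the density gradient over each adjacent pair:
  142–147 m: Δρ/Δz = 0.201/5 = 0.040 kg m⁻⁴
  147–154 m: Δρ/Δz = 0.124/7 = 0.018 kg m⁻⁴
  154–186 m: Δρ/Δz = 0.881/32 = 0.028 kg m⁻⁴
The largest gradient is in the 142–147 m interval — the pycnocline.

142–147 m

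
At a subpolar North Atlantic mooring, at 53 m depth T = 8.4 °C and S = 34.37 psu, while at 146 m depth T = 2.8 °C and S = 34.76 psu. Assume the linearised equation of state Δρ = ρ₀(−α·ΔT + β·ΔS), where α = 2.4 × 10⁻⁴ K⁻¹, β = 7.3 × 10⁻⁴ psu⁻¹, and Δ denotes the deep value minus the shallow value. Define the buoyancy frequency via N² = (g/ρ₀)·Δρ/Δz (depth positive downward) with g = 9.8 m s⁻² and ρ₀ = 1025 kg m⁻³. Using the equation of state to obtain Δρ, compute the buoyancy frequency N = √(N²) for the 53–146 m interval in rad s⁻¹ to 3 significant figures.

0.0131 rad s⁻¹

ΔT = -5.6 K, ΔS = +0.39 psu (deep − shallow).
Δρ/ρ₀ = −αΔT + βΔS = 1.344 × 10⁻³ + 2.847 × 10⁻⁴ = 1.6287 × 10⁻³, so Δρ ≈ 1.669 kg m⁻³.
N² = (g/ρ₀)·Δρ/Δz = g·(Δρ/ρ₀)/Δz = 9.8 × 1.6287 × 10⁻³ / 93 = 1.7163 × 10⁻⁴ s⁻².
N = √(1.7163 × 10⁻⁴) = 0.013101 rad s⁻¹ ≈ 0.0131 rad s⁻¹.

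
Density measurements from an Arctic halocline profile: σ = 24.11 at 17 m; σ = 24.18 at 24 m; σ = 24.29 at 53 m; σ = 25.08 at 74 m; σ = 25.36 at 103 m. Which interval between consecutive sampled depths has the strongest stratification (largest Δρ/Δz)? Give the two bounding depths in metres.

53–74 m

Compute the density gradient over each adjacent pair:
  17–24 m: Δρ/Δz = 0.07/7 = 0.010 kg m⁻⁴
  24–53 m: Δρ/Δz = 0.11/29 = 3.8 × 10⁻³ kg m⁻⁴
  53–74 m: Δρ/Δz = 0.79/21 = 0.038 kg m⁻⁴
  74–103 m: Δρ/Δz = 0.28/29 = 9.7 × 10⁻³ kg m⁻⁴
The largest gradient is in the 53–74 m interval — the pycnocline.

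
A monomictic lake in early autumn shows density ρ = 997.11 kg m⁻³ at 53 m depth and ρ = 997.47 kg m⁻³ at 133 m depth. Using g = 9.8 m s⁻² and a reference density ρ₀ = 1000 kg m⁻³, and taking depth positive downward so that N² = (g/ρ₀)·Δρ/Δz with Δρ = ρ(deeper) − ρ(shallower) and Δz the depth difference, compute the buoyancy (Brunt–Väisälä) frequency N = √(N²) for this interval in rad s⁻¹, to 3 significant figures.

Δρ = 997.47 − 997.11 = 0.36 kg m⁻³ over Δz = 133 − 53 = 80 m.
N² = (9.8/1000) × (0.36/80) = 4.4100 × 10⁻⁵ s⁻².
N = √(4.4100 × 10⁻⁵) = 6.6408 × 10⁻³ rad s⁻¹ ≈ 6.64 × 10⁻³ rad s⁻¹.
A positive N² confirms static stability across the interval.

6.64 × 10⁻³ rad s⁻¹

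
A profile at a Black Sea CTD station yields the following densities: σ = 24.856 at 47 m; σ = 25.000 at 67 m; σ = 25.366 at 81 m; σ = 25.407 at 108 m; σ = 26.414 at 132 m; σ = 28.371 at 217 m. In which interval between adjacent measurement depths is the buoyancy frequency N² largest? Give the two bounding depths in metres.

108–132 m

Compute the density gradient over each adjacent pair:
  47–67 m: Δρ/Δz = 0.144/20 = 7.2 × 10⁻³ kg m⁻⁴
  67–81 m: Δρ/Δz = 0.366/14 = 0.026 kg m⁻⁴
  81–108 m: Δρ/Δz = 0.041/27 = 1.5 × 10⁻³ kg m⁻⁴
  108–132 m: Δρ/Δz = 1.007/24 = 0.042 kg m⁻⁴
  132–217 m: Δρ/Δz = 1.957/85 = 0.023 kg m⁻⁴
The largest gradient is in the 108–132 m interval — the pycnocline.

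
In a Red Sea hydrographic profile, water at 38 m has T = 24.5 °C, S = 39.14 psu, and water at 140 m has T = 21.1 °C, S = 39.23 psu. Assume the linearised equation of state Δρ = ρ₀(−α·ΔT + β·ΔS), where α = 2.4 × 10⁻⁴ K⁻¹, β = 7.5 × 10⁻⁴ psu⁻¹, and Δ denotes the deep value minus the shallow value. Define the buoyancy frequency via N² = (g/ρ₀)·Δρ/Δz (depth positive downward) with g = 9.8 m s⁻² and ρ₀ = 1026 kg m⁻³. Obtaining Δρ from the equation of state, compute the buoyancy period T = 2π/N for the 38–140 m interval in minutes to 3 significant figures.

11.4 min

ΔT = -3.4 K, ΔS = +0.09 psu (deep − shallow).
Δρ/ρ₀ = −αΔT + βΔS = 8.16 × 10⁻⁴ + 6.75 × 10⁻⁵ = 8.835 × 10⁻⁴, so Δρ ≈ 0.9065 kg m⁻³.
N² = (g/ρ₀)·Δρ/Δz = g·(Δρ/ρ₀)/Δz = 9.8 × 8.835 × 10⁻⁴ / 102 = 8.4885 × 10⁻⁵ s⁻².
N = √(8.4885 × 10⁻⁵) = 9.2133 × 10⁻³ rad s⁻¹ → T = 2π/N = 681.97 s = 11.366 min ≈ 11.4 min.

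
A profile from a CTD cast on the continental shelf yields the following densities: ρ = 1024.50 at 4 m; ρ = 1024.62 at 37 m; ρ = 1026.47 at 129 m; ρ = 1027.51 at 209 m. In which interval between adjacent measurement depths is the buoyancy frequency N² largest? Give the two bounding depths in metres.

37–129 m

Compute the density gradient over each adjacent pair:
  4–37 m: Δρ/Δz = 0.12/33 = 3.6 × 10⁻³ kg m⁻⁴
  37–129 m: Δρ/Δz = 1.85/92 = 0.020 kg m⁻⁴
  129–209 m: Δρ/Δz = 1.04/80 = 0.013 kg m⁻⁴
The largest gradient is in the 37–129 m interval — the pycnocline.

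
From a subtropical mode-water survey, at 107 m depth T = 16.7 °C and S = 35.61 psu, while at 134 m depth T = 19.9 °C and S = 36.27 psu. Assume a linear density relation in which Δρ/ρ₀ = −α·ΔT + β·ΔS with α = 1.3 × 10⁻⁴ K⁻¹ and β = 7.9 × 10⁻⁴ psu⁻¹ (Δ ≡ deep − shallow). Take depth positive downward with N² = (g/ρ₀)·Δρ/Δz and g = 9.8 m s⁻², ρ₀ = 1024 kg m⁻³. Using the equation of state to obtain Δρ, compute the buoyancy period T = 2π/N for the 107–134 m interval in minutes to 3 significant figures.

16.9 min

ΔT = +3.2 K, ΔS = +0.66 psu (deep − shallow).
Δρ/ρ₀ = −αΔT + βΔS = -4.16 × 10⁻⁴ + 5.214 × 10⁻⁴ = 1.054 × 10⁻⁴, so Δρ ≈ 0.1079 kg m⁻³.
N² = (g/ρ₀)·Δρ/Δz = g·(Δρ/ρ₀)/Δz = 9.8 × 1.054 × 10⁻⁴ / 27 = 3.8256 × 10⁻⁵ s⁻².
N = √(3.8256 × 10⁻⁵) = 6.1851 × 10⁻³ rad s⁻¹ → T = 2π/N = 1.0159 × 10³ s = 16.932 min ≈ 16.9 min.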